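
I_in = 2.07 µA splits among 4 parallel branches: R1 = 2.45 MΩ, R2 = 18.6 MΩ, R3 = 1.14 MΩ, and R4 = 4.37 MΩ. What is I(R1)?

I ≈ 0.539 µA

ΣG = 1/2.45 + 1/18.6 + 1/1.14 + 1/4.37 = 1.568.
Current divider: I(R1) = I_in · G_k/ΣG = 2.07 × (0.4082/1.568) = 2.07 × 0.2603 = 0.5389 µA.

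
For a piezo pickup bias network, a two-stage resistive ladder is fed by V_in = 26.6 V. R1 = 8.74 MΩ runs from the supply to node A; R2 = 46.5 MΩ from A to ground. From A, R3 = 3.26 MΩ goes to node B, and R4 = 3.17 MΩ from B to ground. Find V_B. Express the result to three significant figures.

V_B ≈ 5.15 V

Looking into the second stage from A: R3 + R4 = 6.430 MΩ appears in parallel with R2.
Effective lower resistance at A: R2 ‖ 6.430 = 5.649 MΩ.
So V_A = 26.6 × 0.3926 = 10.44 V.
Then the unloaded second divider: V_B = V_A × R4/(R3+R4) = 10.44 × 0.4930 = 5.148 V.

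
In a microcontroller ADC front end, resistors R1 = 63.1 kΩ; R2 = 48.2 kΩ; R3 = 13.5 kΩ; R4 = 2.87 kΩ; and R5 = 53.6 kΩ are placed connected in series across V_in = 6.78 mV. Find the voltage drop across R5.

V ≈ 2.00 mV

Total series resistance ΣR = 63.1 + 48.2 + 13.5 + 2.87 + 53.6 = 181.3 kΩ.
Voltage divider: V = V_in · (53.60 / 181.3) = 6.78 × 0.2957 = 2.005 mV.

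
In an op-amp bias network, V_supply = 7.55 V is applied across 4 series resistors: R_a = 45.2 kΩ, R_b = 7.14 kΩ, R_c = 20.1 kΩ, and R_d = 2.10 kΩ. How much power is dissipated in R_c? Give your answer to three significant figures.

The common current is I = 7.55/74.54 = 0.1013 mA.
V(R_c) = I·R = 2.036 V; P = V·I = 2.036 × 0.1013 = 0.2062 mW.

P ≈ 0.206 mW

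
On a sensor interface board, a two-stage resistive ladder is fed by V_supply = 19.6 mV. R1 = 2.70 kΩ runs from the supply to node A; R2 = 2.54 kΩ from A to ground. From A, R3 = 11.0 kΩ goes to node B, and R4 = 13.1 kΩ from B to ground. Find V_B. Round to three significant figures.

V_B ≈ 4.90 mV

Node A sees R2 in parallel with the series input of stage 2, R3 + R4 = 24.10 kΩ.
R2 ‖ (R3+R4) = 2.298 kΩ.
So V_A = 19.6 × 0.4598 = 9.011 mV.
Then the unloaded second divider: V_B = V_A × R4/(R3+R4) = 9.011 × 0.5436 = 4.898 mV.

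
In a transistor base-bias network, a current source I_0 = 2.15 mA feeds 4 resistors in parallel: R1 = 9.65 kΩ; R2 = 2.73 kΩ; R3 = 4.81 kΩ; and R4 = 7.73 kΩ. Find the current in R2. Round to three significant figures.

ΣG = 1/9.65 + 1/2.73 + 1/4.81 + 1/7.73 = 0.8072.
By the current-divider rule, I = I_0 · G_k/ΣG = 2.15 × 0.4538 = 0.9757 mA.

I ≈ 0.976 mA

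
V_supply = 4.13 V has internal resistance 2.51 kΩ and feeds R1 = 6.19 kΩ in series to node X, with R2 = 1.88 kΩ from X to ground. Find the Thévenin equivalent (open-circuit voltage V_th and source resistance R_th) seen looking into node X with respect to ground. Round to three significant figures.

R1' = 2.51 + 6.19 = 8.700 kΩ (source resistance + R1).
With X open, the divider is unloaded: V_th = 4.13 × 1.88/10.58 = 0.7339 V.
With V_supply suppressed (replaced by a short), R_th = R1' ‖ R2 = (8.700 × 1.88)/(8.700 + 1.88) = 1.546 kΩ.

V_th ≈ 0.734 V, R_th ≈ 1.55 kΩ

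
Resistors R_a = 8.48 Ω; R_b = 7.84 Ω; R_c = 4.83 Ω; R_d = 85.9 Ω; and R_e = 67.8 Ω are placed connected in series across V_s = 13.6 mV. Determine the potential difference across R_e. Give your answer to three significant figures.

ΣR = 8.48 + 7.84 + 4.83 + 85.9 + 67.8 = 174.8 Ω.
By the voltage-divider rule, V = 13.6 × 67.80/174.8 = 5.274 mV.

V ≈ 5.27 mV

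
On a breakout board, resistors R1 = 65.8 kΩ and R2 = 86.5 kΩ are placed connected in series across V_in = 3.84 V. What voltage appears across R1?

ΣR = 65.8 + 86.5 = 152.3 kΩ.
By the voltage-divider rule, V = 3.84 × 65.80/152.3 = 1.659 V.

V ≈ 1.66 V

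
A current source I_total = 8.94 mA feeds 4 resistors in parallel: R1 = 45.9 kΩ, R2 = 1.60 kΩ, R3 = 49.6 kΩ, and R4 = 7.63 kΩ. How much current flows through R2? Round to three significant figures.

I ≈ 7.00 mA

Conductances: ΣG = 1/45.9 + 1/1.60 + 1/49.6 + 1/7.63 = 0.7980 (1/kΩ).
R2 takes the fraction G_k/ΣG = 0.6250/0.7980 = 0.7832, so I = 8.94 × 0.7832 = 7.002 mA.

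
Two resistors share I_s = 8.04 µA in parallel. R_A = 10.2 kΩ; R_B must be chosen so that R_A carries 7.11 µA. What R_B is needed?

In a two-way split, I_A/I_s = R_B/(R_A + R_B).
7.11/8.04 = R_B/(R_A + R_B) → R_B = R_A · (0.8843)/(1 − 0.8843) = 10.2 × 7.645 = 77.98 kΩ.

R_B ≈ 78.0 kΩ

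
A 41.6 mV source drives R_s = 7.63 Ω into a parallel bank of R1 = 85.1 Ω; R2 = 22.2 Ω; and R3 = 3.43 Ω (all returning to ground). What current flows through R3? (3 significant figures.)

Equivalent of the parallel group: R_p = 2.871 Ω.
V_A by voltage divider: V_A = 41.6 × 2.871/(7.63 + 2.871) = 11.37 mV.
Branch current I = V_A/R3 = 11.37/3.43 = 3.316 mA.

I ≈ 3.32 mA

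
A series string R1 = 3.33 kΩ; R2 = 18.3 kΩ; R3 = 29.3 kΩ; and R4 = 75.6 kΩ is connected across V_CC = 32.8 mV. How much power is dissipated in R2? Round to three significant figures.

Series current I = V_CC/ΣR = 32.8/126.5 = 0.2592 µA.
P(R2) = I²·R2 = (0.2592)² × 18.3 = 1.230 nW.

P ≈ 1.23 nW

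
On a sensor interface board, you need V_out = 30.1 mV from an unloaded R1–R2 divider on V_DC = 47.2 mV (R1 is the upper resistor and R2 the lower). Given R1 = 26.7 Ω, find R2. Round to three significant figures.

V_out/V_DC = R2/(R1+R2) = 0.6377.
R2 = R1 · 0.6377/(1 − 0.6377) = 47.00 Ω.

R2 ≈ 47.0 Ω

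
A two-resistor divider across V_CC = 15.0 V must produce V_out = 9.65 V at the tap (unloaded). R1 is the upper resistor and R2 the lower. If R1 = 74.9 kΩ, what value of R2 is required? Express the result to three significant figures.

Required fraction k = V_out/V_CC = 0.6433.
Rearranging, R2 = R1·k/(1−k) = 74.9 × 1.804 = 135.1 kΩ.

R2 ≈ 135 kΩ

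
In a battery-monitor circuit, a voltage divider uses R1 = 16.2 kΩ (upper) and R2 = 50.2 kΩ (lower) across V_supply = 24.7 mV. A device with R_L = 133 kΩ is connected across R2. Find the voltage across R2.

V_out ≈ 17.1 mV

First combine the lower leg with the load: R2 ‖ R_L = 36.44 kΩ.
Voltage divider with the loaded lower leg: V_out = 24.7 × 36.44/(16.2 + 36.44) = 24.7 × 0.6923 = 17.10 mV.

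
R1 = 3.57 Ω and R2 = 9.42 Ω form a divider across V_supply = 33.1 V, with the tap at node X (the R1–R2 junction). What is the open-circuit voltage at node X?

V_th ≈ 24.0 V

With X open, the divider is unloaded: V_th = 33.1 × 9.42/12.99 = 24.00 V.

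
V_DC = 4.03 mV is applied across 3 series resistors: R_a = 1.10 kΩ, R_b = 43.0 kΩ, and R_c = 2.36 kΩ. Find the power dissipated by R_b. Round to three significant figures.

The common current is I = 4.03/46.46 = 0.08674 µA.
V(R_b) = I·R = 3.730 mV; P = V·I = 3.730 × 0.08674 = 0.3235 nW.

P ≈ 0.324 nW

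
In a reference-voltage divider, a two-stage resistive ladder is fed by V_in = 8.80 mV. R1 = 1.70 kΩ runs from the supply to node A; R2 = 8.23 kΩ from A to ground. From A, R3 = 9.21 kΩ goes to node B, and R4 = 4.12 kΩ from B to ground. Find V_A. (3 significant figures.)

V_A ≈ 6.60 mV

Node A sees R2 in parallel with the series input of stage 2, R3 + R4 = 13.33 kΩ.
R2 ‖ (R3+R4) = 5.088 kΩ.
V_A = 8.80 × 5.088/(1.70 + 5.088) = 6.596 mV.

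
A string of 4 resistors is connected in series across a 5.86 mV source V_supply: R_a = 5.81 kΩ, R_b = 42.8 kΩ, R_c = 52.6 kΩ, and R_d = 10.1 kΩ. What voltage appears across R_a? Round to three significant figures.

ΣR = 5.81 + 42.8 + 52.6 + 10.1 = 111.3 kΩ.
Voltage divider: V = V_supply · (5.810 / 111.3) = 5.86 × 0.05220 = 0.3059 mV.

V ≈ 0.306 mV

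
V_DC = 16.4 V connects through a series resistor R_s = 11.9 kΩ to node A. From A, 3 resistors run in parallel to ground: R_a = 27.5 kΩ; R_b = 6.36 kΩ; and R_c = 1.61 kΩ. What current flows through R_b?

Parallel bank: R_p = 1/(1/27.5 + 1/6.36 + 1/1.61) = 1.227 kΩ.
Node voltage V_A = V_DC · R_p/(R_s + R_p) = 16.4 × 0.09350 = 1.533 V.
Branch current I = V_A/R_b = 1.533/6.36 = 0.2411 mA.

I ≈ 0.241 mA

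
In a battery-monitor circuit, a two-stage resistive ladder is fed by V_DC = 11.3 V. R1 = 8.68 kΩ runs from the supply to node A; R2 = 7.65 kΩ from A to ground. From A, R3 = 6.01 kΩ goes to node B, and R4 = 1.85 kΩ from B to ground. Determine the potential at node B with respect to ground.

V_B ≈ 0.821 V

Looking into the second stage from A: R3 + R4 = 7.860 kΩ appears in parallel with R2.
R2 ‖ (R3+R4) = 3.877 kΩ.
V_A = 11.3 × 3.877/(8.68 + 3.877) = 3.489 V.
Stage 2 is unloaded, so V_B = V_A · R4/(R3+R4) = 3.489 × 1.85/7.860 = 0.8211 V.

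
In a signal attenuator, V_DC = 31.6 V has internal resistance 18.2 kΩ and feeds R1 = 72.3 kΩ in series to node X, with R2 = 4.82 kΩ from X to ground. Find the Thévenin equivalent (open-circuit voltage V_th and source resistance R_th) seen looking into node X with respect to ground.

R1' = 18.2 + 72.3 = 90.50 kΩ (source resistance + R1).
V_th is the unloaded tap voltage: V_DC · R2/(R1'+R2) = 31.6 × 0.05057 = 1.598 V.
Zeroing V_DC shorts the top of R1' to ground, so R_th = R1' ‖ R2 = 4.576 kΩ.

V_th ≈ 1.60 V, R_th ≈ 4.58 kΩ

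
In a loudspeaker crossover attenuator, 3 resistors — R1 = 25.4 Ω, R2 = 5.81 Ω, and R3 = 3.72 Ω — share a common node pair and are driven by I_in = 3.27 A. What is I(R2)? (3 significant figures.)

Total conductance ΣG = 1/25.4 + 1/5.81 + 1/3.72 = 0.4803 (units of 1/Ω).
By the current-divider rule, I = I_in · G_k/ΣG = 3.27 × 0.3583 = 1.172 A.

I ≈ 1.17 A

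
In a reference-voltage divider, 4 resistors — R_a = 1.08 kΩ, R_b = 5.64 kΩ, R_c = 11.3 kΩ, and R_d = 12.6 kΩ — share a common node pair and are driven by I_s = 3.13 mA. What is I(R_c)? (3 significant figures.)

ΣG = 1/1.08 + 1/5.64 + 1/11.3 + 1/12.6 = 1.271.
Current divider: I(R_c) = I_s · G_k/ΣG = 3.13 × (0.08850/1.271) = 3.13 × 0.06962 = 0.2179 mA.

I ≈ 0.218 mA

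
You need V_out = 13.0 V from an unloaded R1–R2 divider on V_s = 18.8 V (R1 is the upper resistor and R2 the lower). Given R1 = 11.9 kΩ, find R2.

V_out/V_s = R2/(R1+R2) = 0.6915.
R2 = R1 · 0.6915/(1 − 0.6915) = 26.67 kΩ.

R2 ≈ 26.7 kΩ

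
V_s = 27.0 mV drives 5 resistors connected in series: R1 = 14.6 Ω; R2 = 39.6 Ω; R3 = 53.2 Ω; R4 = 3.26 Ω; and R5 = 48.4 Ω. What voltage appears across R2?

V ≈ 6.72 mV

ΣR = 14.6 + 39.6 + 53.2 + 3.26 + 48.4 = 159.1 Ω.
V = V_s · R/ΣR = 27.0 × 0.2490 = 6.722 mV.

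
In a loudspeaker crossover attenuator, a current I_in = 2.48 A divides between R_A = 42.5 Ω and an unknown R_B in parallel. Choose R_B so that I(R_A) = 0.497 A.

R_B ≈ 10.7 Ω

Two-branch current divider: I_A = I_in · R_B/(R_A + R_B).
With f = 0.2004, R_B = R_A · f/(1−f) = 42.5 × 0.2506 = 10.65 Ω.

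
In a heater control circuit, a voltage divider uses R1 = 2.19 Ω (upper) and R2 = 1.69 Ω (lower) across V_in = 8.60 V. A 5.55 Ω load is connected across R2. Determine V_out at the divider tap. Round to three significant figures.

The load sits in parallel with R2, giving an effective lower resistance R2' = R2·R_L/(R2+R_L) = 1.296 Ω.
Now apply the divider: V_out = 8.60 × 0.3717 = 3.196 V.

V_out ≈ 3.20 V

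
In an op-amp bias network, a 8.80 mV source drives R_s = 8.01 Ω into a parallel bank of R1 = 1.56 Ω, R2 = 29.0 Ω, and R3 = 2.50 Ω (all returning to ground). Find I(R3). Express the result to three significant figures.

Equivalent of the parallel group: R_p = 0.9298 Ω.
Node voltage V_A = V_in · R_p/(R_s + R_p) = 8.80 × 0.1040 = 0.9153 mV.
I(R3) = V_A / R3 = 0.9153/2.50 = 0.3661 mA.

I ≈ 0.366 mA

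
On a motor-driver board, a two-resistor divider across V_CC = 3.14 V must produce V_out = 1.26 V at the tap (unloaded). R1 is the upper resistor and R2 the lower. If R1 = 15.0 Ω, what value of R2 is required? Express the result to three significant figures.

Required fraction k = V_out/V_CC = 0.4013.
R2 = R1 · 0.4013/(1 − 0.4013) = 10.05 Ω.

R2 ≈ 10.1 Ω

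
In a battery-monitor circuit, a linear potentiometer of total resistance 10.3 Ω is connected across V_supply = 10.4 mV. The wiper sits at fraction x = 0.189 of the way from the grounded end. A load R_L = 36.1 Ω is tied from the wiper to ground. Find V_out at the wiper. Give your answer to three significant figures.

V_out ≈ 1.88 mV

The pot divides into 8.353 Ω above the wiper and 1.947 Ω below.
Lower segment in parallel with the load: 1.947 ‖ 36.1 = 1.847 Ω.
Loaded-divider output: V_out = 10.4 × 0.1811 = 1.883 mV.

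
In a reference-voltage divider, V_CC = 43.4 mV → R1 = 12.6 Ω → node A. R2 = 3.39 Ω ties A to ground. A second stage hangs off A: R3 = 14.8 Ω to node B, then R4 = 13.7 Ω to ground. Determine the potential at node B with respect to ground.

The second stage (R3 + R4 = 28.50 Ω) loads node A in parallel with R2.
R2 ‖ (R3+R4) = 3.030 Ω.
First divider: V_A = V_CC · 3.030/(12.6 + 3.030) = 8.413 mV.
Stage 2 is unloaded, so V_B = V_A · R4/(R3+R4) = 8.413 × 13.7/28.50 = 4.044 mV.

V_B ≈ 4.04 mV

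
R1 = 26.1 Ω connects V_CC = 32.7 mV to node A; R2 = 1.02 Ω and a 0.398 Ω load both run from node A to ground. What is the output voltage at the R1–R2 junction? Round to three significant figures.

V_out ≈ 0.355 mV

R2 ‖ R_L = (1.02 × 0.398)/(1.02 + 0.398) = 0.2863 Ω.
Voltage divider with the loaded lower leg: V_out = 32.7 × 0.2863/(26.1 + 0.2863) = 32.7 × 0.01085 = 0.3548 mV.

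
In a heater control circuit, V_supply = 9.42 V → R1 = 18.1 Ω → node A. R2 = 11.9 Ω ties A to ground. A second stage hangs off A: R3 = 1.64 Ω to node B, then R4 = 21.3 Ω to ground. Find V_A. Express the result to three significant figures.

Looking into the second stage from A: R3 + R4 = 22.94 Ω appears in parallel with R2.
R2 ‖ (R3+R4) = 7.835 Ω.
So V_A = 9.42 × 0.3021 = 2.846 V.

V_A ≈ 2.85 V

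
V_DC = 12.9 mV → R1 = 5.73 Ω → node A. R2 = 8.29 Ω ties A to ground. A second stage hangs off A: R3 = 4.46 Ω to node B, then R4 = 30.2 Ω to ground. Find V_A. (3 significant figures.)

Looking into the second stage from A: R3 + R4 = 34.66 Ω appears in parallel with R2.
R2 ‖ (R3+R4) = 6.690 Ω.
V_A = 12.9 × 6.690/(5.73 + 6.690) = 6.949 mV.

V_A ≈ 6.95 mV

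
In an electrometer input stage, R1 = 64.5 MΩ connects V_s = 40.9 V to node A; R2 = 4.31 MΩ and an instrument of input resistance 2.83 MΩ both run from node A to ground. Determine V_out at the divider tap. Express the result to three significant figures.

V_out ≈ 1.06 V

R2 ‖ R_L = (4.31 × 2.83)/(4.31 + 2.83) = 1.708 MΩ.
Then V_out = V_s · R2'/(R1 + R2') = 40.9 × 1.708/66.21 = 1.055 V.
(Unloaded it would be 2.56 V; the load pulls it down.)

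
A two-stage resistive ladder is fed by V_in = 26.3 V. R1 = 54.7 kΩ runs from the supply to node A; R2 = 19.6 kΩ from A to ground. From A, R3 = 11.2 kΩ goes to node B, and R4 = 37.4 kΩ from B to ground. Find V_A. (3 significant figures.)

Looking into the second stage from A: R3 + R4 = 48.60 kΩ appears in parallel with R2.
R2 ‖ (R3+R4) = 13.97 kΩ.
First divider: V_A = V_in · 13.97/(54.7 + 13.97) = 5.350 V.

V_A ≈ 5.35 V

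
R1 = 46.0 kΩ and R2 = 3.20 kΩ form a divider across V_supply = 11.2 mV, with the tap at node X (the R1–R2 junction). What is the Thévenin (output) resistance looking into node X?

R_th ≈ 2.99 kΩ

Looking into X with the source shorted: R_th = R1·R2/(R1+R2) = 46.00 × 3.20/49.20 = 2.992 kΩ.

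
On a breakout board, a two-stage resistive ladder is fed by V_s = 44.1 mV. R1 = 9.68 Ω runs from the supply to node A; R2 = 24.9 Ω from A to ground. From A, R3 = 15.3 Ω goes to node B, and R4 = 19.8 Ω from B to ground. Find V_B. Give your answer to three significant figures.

Looking into the second stage from A: R3 + R4 = 35.10 Ω appears in parallel with R2.
Effective lower resistance at A: R2 ‖ 35.10 = 14.57 Ω.
First divider: V_A = V_s · 14.57/(9.68 + 14.57) = 26.49 mV.
Then the unloaded second divider: V_B = V_A × R4/(R3+R4) = 26.49 × 0.5641 = 14.95 mV.

V_B ≈ 14.9 mV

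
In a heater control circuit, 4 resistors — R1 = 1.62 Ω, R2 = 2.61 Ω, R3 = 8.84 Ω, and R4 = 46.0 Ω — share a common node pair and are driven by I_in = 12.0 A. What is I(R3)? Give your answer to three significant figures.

I ≈ 1.20 A

ΣG = 1/1.62 + 1/2.61 + 1/8.84 + 1/46.0 = 1.135.
R3 takes the fraction G_k/ΣG = 0.1131/1.135 = 0.09964, so I = 12.0 × 0.09964 = 1.196 A.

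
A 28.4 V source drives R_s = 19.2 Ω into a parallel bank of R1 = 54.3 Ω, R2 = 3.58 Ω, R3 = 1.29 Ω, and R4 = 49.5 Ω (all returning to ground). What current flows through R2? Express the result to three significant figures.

I ≈ 0.361 A

Equivalent of the parallel group: R_p = 0.9148 Ω.
V_A by voltage divider: V_A = 28.4 × 0.9148/(19.2 + 0.9148) = 1.292 V.
Branch current I = V_A/R2 = 1.292/3.58 = 0.3608 A.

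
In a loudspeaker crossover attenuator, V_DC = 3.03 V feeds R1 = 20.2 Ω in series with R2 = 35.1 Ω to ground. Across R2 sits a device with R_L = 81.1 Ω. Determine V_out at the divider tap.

R2 ‖ R_L = (35.1 × 81.1)/(35.1 + 81.1) = 24.50 Ω.
Voltage divider with the loaded lower leg: V_out = 3.03 × 24.50/(20.2 + 24.50) = 3.03 × 0.5481 = 1.661 V.
(Unloaded it would be 1.92 V; the load pulls it down.)

V_out ≈ 1.66 V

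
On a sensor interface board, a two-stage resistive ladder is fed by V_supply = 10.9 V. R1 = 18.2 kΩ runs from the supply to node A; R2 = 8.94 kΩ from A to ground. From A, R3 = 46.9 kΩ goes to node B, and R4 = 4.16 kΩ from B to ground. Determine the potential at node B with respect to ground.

V_B ≈ 0.262 V

Node A sees R2 in parallel with the series input of stage 2, R3 + R4 = 51.06 kΩ.
Effective lower resistance at A: R2 ‖ 51.06 = 7.608 kΩ.
First divider: V_A = V_supply · 7.608/(18.2 + 7.608) = 3.213 V.
Then the unloaded second divider: V_B = V_A × R4/(R3+R4) = 3.213 × 0.08147 = 0.2618 V.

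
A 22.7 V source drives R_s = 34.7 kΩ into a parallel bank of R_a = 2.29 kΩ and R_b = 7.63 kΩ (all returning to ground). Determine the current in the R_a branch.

Parallel bank: R_p = 1/(1/2.29 + 1/7.63) = 1.761 kΩ.
V_A = 22.7 × 1.761/36.46 = 1.097 V.
Branch current I = V_A/R_a = 1.097/2.29 = 0.4789 mA.

I ≈ 0.479 mA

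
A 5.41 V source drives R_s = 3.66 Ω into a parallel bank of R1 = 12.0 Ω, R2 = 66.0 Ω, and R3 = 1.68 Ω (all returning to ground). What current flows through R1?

Parallel bank: R_p = 1/(1/12.0 + 1/66.0 + 1/1.68) = 1.441 Ω.
V_A = 5.41 × 1.441/5.101 = 1.529 V.
I(R1) = V_A / R1 = 1.529/12.0 = 0.1274 A.

I ≈ 0.127 A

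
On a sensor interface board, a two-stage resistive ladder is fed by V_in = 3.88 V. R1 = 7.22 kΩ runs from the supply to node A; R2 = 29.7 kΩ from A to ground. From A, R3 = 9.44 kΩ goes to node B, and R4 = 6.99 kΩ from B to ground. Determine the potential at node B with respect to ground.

The second stage (R3 + R4 = 16.43 kΩ) loads node A in parallel with R2.
Effective lower resistance at A: R2 ‖ 16.43 = 10.58 kΩ.
V_A = 3.88 × 10.58/(7.22 + 10.58) = 2.306 V.
Then the unloaded second divider: V_B = V_A × R4/(R3+R4) = 2.306 × 0.4254 = 0.9811 V.

V_B ≈ 0.981 V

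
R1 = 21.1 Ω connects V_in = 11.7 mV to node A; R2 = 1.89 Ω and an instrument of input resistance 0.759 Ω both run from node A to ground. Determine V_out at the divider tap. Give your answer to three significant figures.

The load sits in parallel with R2, giving an effective lower resistance R2' = R2·R_L/(R2+R_L) = 0.5415 Ω.
Voltage divider with the loaded lower leg: V_out = 11.7 × 0.5415/(21.1 + 0.5415) = 11.7 × 0.02502 = 0.2928 mV.
(Unloaded it would be 0.962 mV; the load pulls it down.)

V_out ≈ 0.293 mV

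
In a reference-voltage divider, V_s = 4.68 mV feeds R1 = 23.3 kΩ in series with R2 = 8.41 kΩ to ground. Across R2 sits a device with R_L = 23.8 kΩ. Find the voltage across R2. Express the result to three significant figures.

First combine the lower leg with the load: R2 ‖ R_L = 6.214 kΩ.
Voltage divider with the loaded lower leg: V_out = 4.68 × 6.214/(23.3 + 6.214) = 4.68 × 0.2105 = 0.9854 mV.

V_out ≈ 0.985 mV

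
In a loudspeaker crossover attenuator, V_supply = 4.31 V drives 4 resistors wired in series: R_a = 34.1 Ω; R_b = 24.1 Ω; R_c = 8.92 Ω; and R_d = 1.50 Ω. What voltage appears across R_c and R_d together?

ΣR = 34.1 + 24.1 + 8.92 + 1.50 = 68.62 Ω.
R_{R_c..R_d} = 8.92 + 1.50 = 10.42 Ω.
V = V_supply · R/ΣR = 4.31 × 0.1519 = 0.6545 V.

V ≈ 0.654 V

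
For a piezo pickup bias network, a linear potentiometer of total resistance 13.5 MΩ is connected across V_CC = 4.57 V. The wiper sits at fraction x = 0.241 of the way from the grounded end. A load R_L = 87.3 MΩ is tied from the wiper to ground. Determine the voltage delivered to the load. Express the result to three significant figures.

V_out ≈ 1.07 V

The pot divides into 10.25 MΩ above the wiper and 3.253 MΩ below.
Lower segment in parallel with the load: 3.253 ‖ 87.3 = 3.137 MΩ.
Then V_out = V_CC · 3.137/(10.25 + 3.137) = 1.071 V.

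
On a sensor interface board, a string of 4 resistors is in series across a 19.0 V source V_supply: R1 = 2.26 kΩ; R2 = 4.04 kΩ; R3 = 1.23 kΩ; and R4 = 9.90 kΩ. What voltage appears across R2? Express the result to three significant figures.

Total series resistance ΣR = 2.26 + 4.04 + 1.23 + 9.90 = 17.43 kΩ.
Voltage divider: V = V_supply · (4.040 / 17.43) = 19.0 × 0.2318 = 4.404 V.

V ≈ 4.40 V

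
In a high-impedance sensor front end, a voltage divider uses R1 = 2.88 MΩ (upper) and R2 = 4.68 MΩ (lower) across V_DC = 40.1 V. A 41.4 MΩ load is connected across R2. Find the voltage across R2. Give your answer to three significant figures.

V_out ≈ 23.8 V

The load sits in parallel with R2, giving an effective lower resistance R2' = R2·R_L/(R2+R_L) = 4.205 MΩ.
Now apply the divider: V_out = 40.1 × 0.5935 = 23.80 V.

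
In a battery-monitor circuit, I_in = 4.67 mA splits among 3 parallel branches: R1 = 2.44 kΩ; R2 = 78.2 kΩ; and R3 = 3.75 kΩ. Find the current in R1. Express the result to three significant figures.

I ≈ 2.78 mA

Conductances: ΣG = 1/2.44 + 1/78.2 + 1/3.75 = 0.6893 (1/kΩ).
Current divider: I(R1) = I_in · G_k/ΣG = 4.67 × (0.4098/0.6893) = 4.67 × 0.5946 = 2.777 mA.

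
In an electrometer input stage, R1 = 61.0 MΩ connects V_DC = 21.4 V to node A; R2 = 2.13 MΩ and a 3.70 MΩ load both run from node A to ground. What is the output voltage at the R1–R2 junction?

R2 ‖ R_L = (2.13 × 3.70)/(2.13 + 3.70) = 1.352 MΩ.
Voltage divider with the loaded lower leg: V_out = 21.4 × 1.352/(61.0 + 1.352) = 21.4 × 0.02168 = 0.4640 V.

V_out ≈ 0.464 V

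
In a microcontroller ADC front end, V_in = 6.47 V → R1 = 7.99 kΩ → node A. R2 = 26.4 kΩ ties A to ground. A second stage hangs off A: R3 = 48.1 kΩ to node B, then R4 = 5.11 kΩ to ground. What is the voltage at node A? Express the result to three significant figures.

V_A ≈ 4.45 V

Looking into the second stage from A: R3 + R4 = 53.21 kΩ appears in parallel with R2.
R2 ‖ (R3+R4) = 17.65 kΩ.
So V_A = 6.47 × 0.6883 = 4.453 V.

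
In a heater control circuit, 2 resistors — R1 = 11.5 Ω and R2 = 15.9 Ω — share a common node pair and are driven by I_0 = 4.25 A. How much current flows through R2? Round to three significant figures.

I ≈ 1.78 A

For two parallel branches, I_k = I_0 · (other R)/(sum of R).
I(R2) = 4.25 × 11.5/(11.5 + 15.9) = 4.25 × 0.4197 = 1.784 A.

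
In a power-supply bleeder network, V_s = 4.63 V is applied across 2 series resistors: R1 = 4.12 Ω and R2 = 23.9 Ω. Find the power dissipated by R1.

The common current is I = 4.63/28.02 = 0.1652 A.
P = I²R = 0.02730 × 4.12 = 0.1125 W.

P ≈ 0.112 W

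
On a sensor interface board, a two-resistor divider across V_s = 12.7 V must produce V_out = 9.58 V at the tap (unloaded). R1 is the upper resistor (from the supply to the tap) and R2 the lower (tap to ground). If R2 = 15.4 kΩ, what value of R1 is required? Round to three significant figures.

Required fraction k = V_out/V_s = 0.7543.
R1 = R2·(1/k − 1) = 15.4 × 0.3257 = 5.015 kΩ.

R1 ≈ 5.02 kΩ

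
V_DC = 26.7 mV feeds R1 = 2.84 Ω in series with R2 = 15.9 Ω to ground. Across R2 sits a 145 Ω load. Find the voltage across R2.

R2 ‖ R_L = (15.9 × 145)/(15.9 + 145) = 14.33 Ω.
Voltage divider with the loaded lower leg: V_out = 26.7 × 14.33/(2.84 + 14.33) = 26.7 × 0.8346 = 22.28 mV.

V_out ≈ 22.3 mV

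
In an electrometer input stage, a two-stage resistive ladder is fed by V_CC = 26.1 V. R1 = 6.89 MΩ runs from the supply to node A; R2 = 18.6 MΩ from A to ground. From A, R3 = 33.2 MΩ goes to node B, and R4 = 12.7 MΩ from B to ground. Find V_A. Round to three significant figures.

V_A ≈ 17.2 V

Node A sees R2 in parallel with the series input of stage 2, R3 + R4 = 45.90 MΩ.
R2 ‖ (R3+R4) = 13.24 MΩ.
So V_A = 26.1 × 0.6577 = 17.16 V.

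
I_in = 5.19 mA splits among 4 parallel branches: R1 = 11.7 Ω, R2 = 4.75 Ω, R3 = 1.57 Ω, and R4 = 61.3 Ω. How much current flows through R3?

I ≈ 3.48 mA

Conductances: ΣG = 1/11.7 + 1/4.75 + 1/1.57 + 1/61.3 = 0.9493 (1/Ω).
By the current-divider rule, I = I_in · G_k/ΣG = 5.19 × 0.6710 = 3.482 mA.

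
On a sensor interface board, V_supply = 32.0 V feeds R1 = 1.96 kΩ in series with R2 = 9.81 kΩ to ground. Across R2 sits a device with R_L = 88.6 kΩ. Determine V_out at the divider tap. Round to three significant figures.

R2 ‖ R_L = (9.81 × 88.6)/(9.81 + 88.6) = 8.832 kΩ.
Then V_out = V_supply · R2'/(R1 + R2') = 32.0 × 8.832/10.79 = 26.19 V.

V_out ≈ 26.2 V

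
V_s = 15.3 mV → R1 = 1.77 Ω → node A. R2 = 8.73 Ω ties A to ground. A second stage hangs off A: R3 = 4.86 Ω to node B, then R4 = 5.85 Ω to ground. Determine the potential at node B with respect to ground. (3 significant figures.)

Node A sees R2 in parallel with the series input of stage 2, R3 + R4 = 10.71 Ω.
Effective lower resistance at A: R2 ‖ 10.71 = 4.810 Ω.
First divider: V_A = V_s · 4.810/(1.77 + 4.810) = 11.18 mV.
Stage 2 is unloaded, so V_B = V_A · R4/(R3+R4) = 11.18 × 5.85/10.71 = 6.109 mV.

V_B ≈ 6.11 mV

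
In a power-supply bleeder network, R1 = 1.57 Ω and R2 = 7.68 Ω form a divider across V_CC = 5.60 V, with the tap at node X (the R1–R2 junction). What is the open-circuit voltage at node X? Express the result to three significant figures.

With X open, the divider is unloaded: V_th = 5.60 × 7.68/9.250 = 4.650 V.

V_th ≈ 4.65 V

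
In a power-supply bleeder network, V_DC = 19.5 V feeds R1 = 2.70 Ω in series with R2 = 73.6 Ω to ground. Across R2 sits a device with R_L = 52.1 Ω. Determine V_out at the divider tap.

V_out ≈ 17.9 V

First combine the lower leg with the load: R2 ‖ R_L = 30.51 Ω.
Now apply the divider: V_out = 19.5 × 0.9187 = 17.91 V.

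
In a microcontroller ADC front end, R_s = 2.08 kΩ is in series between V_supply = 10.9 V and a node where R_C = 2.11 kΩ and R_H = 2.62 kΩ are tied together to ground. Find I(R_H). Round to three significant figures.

Equivalent of the parallel group: R_p = 1.169 kΩ.
V_A = 10.9 × 1.169/3.249 = 3.921 V.
Branch current I = V_A/R_H = 3.921/2.62 = 1.497 mA.

I ≈ 1.50 mA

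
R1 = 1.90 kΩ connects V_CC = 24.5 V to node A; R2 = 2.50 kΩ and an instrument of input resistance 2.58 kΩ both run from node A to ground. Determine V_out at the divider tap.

The load sits in parallel with R2, giving an effective lower resistance R2' = R2·R_L/(R2+R_L) = 1.270 kΩ.
Then V_out = V_CC · R2'/(R1 + R2') = 24.5 × 1.270/3.170 = 9.814 V.

V_out ≈ 9.81 V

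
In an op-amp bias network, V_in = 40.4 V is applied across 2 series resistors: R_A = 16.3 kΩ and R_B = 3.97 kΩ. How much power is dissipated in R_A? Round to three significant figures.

P ≈ 64.8 mW

ΣR = 20.27 kΩ → I = 40.4/20.27 = 1.993 mA.
V(R_A) = I·R = 32.49 V; P = V·I = 32.49 × 1.993 = 64.75 mW.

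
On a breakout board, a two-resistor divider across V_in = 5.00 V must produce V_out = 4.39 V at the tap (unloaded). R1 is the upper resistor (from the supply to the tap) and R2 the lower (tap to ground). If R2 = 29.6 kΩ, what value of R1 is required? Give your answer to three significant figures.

R1 ≈ 4.11 kΩ

The divider ratio is R2/(R1+R2) = 4.39/5.00 = 0.8780.
Rearranging, R1 = R2·(1−k)/k = 29.6 × 0.1390 = 4.113 kΩ.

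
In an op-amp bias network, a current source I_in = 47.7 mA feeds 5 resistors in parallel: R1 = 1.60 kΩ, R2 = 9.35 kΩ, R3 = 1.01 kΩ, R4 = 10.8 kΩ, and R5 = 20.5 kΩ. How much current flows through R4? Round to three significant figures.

Conductances: ΣG = 1/1.60 + 1/9.35 + 1/1.01 + 1/10.8 + 1/20.5 = 1.863 (1/kΩ).
Current divider: I(R4) = I_in · G_k/ΣG = 47.7 × (0.09259/1.863) = 47.7 × 0.04969 = 2.370 mA.

I ≈ 2.37 mA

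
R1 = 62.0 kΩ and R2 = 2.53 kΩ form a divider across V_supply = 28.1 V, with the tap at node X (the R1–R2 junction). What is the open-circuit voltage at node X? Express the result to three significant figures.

V_th ≈ 1.10 V

Open-circuit (no load on X): V_th = V_supply · R2/(R1 + R2) = 28.1 × 2.53/(62.00 + 2.53) = 1.102 V.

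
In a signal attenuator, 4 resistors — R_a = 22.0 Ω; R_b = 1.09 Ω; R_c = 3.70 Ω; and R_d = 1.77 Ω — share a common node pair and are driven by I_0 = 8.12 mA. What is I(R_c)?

Conductances: ΣG = 1/22.0 + 1/1.09 + 1/3.70 + 1/1.77 = 1.798 (1/Ω).
Current divider: I(R_c) = I_0 · G_k/ΣG = 8.12 × (0.2703/1.798) = 8.12 × 0.1503 = 1.220 mA.

I ≈ 1.22 mA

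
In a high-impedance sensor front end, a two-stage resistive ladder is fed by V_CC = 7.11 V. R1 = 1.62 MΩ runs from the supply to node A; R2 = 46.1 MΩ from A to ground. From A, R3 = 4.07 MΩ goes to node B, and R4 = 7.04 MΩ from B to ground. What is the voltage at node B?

Looking into the second stage from A: R3 + R4 = 11.11 MΩ appears in parallel with R2.
R2 ‖ (R3+R4) = 8.952 MΩ.
First divider: V_A = V_CC · 8.952/(1.62 + 8.952) = 6.021 V.
V_B = V_A × 0.6337 = 3.815 V.

V_B ≈ 3.82 V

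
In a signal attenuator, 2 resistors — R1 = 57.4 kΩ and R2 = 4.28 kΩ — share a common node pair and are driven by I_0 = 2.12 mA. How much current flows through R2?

With just two branches, the current splits inversely with resistance.
So I = 2.12 × 57.4/61.68 = 1.973 mA.

I ≈ 1.97 mA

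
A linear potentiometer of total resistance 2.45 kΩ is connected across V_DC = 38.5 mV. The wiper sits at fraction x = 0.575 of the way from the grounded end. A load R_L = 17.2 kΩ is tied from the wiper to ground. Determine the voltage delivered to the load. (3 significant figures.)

V_out ≈ 21.4 mV

The pot divides into 1.041 kΩ above the wiper and 1.409 kΩ below.
Lower segment in parallel with the load: 1.409 ‖ 17.2 = 1.302 kΩ.
Loaded-divider output: V_out = 38.5 × 0.5557 = 21.39 mV.
(Unloaded: V_out = x·V_DC = 22.1 mV.)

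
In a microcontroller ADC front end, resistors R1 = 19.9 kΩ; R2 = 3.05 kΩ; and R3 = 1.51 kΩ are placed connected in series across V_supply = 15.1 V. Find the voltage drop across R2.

ΣR = 19.9 + 3.05 + 1.51 = 24.46 kΩ.
V = V_supply · R/ΣR = 15.1 × 0.1247 = 1.883 V.

V ≈ 1.88 V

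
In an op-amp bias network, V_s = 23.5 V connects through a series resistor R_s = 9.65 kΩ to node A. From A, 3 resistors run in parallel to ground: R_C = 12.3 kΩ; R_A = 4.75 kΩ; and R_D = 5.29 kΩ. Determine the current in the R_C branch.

Equivalent of the parallel group: R_p = 2.080 kΩ.
V_A by voltage divider: V_A = 23.5 × 2.080/(9.65 + 2.080) = 4.166 V.
Branch current I = V_A/R_C = 4.166/12.3 = 0.3387 mA.
(Check via current divider: I_total = 2.003 mA; share G_k/ΣG = 0.1691 → same result.)

I ≈ 0.339 mA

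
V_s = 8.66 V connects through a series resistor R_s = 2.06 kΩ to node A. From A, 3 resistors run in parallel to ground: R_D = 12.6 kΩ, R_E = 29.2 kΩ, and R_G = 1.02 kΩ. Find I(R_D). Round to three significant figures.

I ≈ 0.211 mA

Equivalent of the parallel group: R_p = 0.9141 kΩ.
Node voltage V_A = V_s · R_p/(R_s + R_p) = 8.66 × 0.3073 = 2.662 V.
I(R_D) = V_A / R_D = 2.662/12.6 = 0.2112 mA.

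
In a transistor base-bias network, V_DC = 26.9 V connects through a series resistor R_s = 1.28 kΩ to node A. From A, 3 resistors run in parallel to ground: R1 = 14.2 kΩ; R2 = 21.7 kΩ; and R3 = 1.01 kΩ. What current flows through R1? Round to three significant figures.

I ≈ 0.784 mA

Parallel bank: R_p = 1/(1/14.2 + 1/21.7 + 1/1.01) = 0.9037 kΩ.
V_A = 26.9 × 0.9037/2.184 = 11.13 V.
Branch current I = V_A/R1 = 11.13/14.2 = 0.7839 mA.
(Equivalently: I_total = 12.32 mA, then current-divider fraction G_k/ΣG = 0.06364.)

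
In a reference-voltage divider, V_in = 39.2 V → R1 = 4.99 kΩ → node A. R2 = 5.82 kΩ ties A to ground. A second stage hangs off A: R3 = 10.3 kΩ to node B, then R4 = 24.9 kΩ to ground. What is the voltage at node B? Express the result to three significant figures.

V_B ≈ 13.9 V

Node A sees R2 in parallel with the series input of stage 2, R3 + R4 = 35.20 kΩ.
Effective lower resistance at A: R2 ‖ 35.20 = 4.994 kΩ.
V_A = 39.2 × 4.994/(4.99 + 4.994) = 19.61 V.
V_B = V_A × 0.7074 = 13.87 V.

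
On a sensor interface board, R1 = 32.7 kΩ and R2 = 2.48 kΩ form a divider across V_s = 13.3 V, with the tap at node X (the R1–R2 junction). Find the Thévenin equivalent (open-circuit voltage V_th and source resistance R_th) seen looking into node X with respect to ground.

V_th ≈ 0.938 V, R_th ≈ 2.31 kΩ

V_th is the unloaded tap voltage: V_s · R2/(R1+R2) = 13.3 × 0.07049 = 0.9376 V.
With V_s suppressed (replaced by a short), R_th = R1 ‖ R2 = (32.70 × 2.48)/(32.70 + 2.48) = 2.305 kΩ.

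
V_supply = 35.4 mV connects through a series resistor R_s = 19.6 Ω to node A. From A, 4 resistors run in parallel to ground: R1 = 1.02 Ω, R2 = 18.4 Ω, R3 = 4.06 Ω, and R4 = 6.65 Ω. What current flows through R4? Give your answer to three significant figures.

Combine the parallel branches: R_p = (1/1.02 + 1/18.4 + 1/4.06 + 1/6.65)⁻¹ = 0.6986 Ω.
Node voltage V_A = V_supply · R_p/(R_s + R_p) = 35.4 × 0.03442 = 1.218 mV.
I(R4) = V_A / R4 = 1.218/6.65 = 0.1832 mA.

I ≈ 0.183 mA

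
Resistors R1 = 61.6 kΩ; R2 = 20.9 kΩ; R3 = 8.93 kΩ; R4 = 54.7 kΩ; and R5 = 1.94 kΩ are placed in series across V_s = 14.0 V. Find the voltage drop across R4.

V ≈ 5.17 V

ΣR = 61.6 + 20.9 + 8.93 + 54.7 + 1.94 = 148.1 kΩ.
V = V_s · R/ΣR = 14.0 × 0.3694 = 5.172 V.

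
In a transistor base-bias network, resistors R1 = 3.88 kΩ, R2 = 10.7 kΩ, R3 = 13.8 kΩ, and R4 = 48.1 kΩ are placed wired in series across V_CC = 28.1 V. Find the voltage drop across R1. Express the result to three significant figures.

V ≈ 1.43 V

Series total: ΣR = 3.88 + 10.7 + 13.8 + 48.1 = 76.48 kΩ.
By the voltage-divider rule, V = 28.1 × 3.880/76.48 = 1.426 V.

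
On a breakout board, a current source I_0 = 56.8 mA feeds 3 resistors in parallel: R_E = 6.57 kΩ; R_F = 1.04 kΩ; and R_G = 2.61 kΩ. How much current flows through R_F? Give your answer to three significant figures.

Total conductance ΣG = 1/6.57 + 1/1.04 + 1/2.61 = 1.497 (units of 1/kΩ).
By the current-divider rule, I = I_0 · G_k/ΣG = 56.8 × 0.6424 = 36.49 mA.

I ≈ 36.5 mA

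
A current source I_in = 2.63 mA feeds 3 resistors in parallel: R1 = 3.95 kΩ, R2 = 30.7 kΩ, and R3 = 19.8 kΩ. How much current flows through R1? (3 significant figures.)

Total conductance ΣG = 1/3.95 + 1/30.7 + 1/19.8 = 0.3362 (units of 1/kΩ).
By the current-divider rule, I = I_in · G_k/ΣG = 2.63 × 0.7529 = 1.980 mA.

I ≈ 1.98 mA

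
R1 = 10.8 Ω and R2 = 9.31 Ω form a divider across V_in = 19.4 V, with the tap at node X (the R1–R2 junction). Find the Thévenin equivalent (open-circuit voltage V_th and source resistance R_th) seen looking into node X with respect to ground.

V_th ≈ 8.98 V, R_th ≈ 5.00 Ω

Open-circuit (no load on X): V_th = V_in · R2/(R1 + R2) = 19.4 × 9.31/(10.80 + 9.31) = 8.981 V.
Zeroing V_in shorts the top of R1 to ground, so R_th = R1 ‖ R2 = 5.000 Ω.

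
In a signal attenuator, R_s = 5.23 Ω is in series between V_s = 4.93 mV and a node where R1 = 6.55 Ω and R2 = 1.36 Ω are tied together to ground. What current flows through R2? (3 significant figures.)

I ≈ 0.642 mA

Equivalent of the parallel group: R_p = 1.126 Ω.
Node voltage V_A = V_s · R_p/(R_s + R_p) = 4.93 × 0.1772 = 0.8735 mV.
Branch current I = V_A/R2 = 0.8735/1.36 = 0.6423 mA.
(Equivalently: I_total = 0.7756 mA, then current-divider fraction G_k/ΣG = 0.8281.)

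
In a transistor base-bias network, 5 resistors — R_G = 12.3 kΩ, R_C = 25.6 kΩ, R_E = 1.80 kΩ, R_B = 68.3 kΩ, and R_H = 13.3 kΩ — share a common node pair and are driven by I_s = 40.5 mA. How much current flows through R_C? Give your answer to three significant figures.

Conductances: ΣG = 1/12.3 + 1/25.6 + 1/1.80 + 1/68.3 + 1/13.3 = 0.7657 (1/kΩ).
Current divider: I(R_C) = I_s · G_k/ΣG = 40.5 × (0.03906/0.7657) = 40.5 × 0.05101 = 2.066 mA.

I ≈ 2.07 mA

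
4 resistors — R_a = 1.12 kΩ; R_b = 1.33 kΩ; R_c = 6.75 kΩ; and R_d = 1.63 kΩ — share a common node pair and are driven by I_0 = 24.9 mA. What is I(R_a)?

I ≈ 9.24 mA

ΣG = 1/1.12 + 1/1.33 + 1/6.75 + 1/1.63 = 2.406.
R_a takes the fraction G_k/ΣG = 0.8929/2.406 = 0.3710, so I = 24.9 × 0.3710 = 9.239 mA.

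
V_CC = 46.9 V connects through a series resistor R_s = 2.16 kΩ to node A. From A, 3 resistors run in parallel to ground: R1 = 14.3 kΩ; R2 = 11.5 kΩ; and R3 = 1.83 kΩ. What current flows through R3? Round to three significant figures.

Combine the parallel branches: R_p = (1/14.3 + 1/11.5 + 1/1.83)⁻¹ = 1.422 kΩ.
Node voltage V_A = V_CC · R_p/(R_s + R_p) = 46.9 × 0.3970 = 18.62 V.
Branch current I = V_A/R3 = 18.62/1.83 = 10.17 mA.
(Equivalently: I_total = 13.09 mA, then current-divider fraction G_k/ΣG = 0.7769.)

I ≈ 10.2 mA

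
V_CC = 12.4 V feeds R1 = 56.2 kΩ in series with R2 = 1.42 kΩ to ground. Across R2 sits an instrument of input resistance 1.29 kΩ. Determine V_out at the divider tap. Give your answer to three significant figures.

The load sits in parallel with R2, giving an effective lower resistance R2' = R2·R_L/(R2+R_L) = 0.6759 kΩ.
Voltage divider with the loaded lower leg: V_out = 12.4 × 0.6759/(56.2 + 0.6759) = 12.4 × 0.01188 = 0.1474 V.

V_out ≈ 0.147 V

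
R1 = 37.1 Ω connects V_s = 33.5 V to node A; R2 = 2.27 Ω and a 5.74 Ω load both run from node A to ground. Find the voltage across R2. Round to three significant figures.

R2 ‖ R_L = (2.27 × 5.74)/(2.27 + 5.74) = 1.627 Ω.
Then V_out = V_s · R2'/(R1 + R2') = 33.5 × 1.627/38.73 = 1.407 V.
(Unloaded it would be 1.93 V; the load pulls it down.)

V_out ≈ 1.41 V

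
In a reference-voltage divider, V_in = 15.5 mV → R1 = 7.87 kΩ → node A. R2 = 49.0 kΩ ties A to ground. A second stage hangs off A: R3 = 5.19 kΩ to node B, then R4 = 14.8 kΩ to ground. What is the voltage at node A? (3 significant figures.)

V_A ≈ 9.97 mV

Looking into the second stage from A: R3 + R4 = 19.99 kΩ appears in parallel with R2.
R2 ‖ (R3+R4) = 14.20 kΩ.
So V_A = 15.5 × 0.6434 = 9.972 mV.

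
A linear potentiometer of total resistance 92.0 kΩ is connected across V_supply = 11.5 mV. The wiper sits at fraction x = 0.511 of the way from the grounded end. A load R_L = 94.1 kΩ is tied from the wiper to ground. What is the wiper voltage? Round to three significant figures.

V_out ≈ 4.72 mV

Lower segment x·R_p = 47.01 kΩ; upper segment (1−x)·R_p = 44.99 kΩ.
(x·R_p) ‖ R_L = 31.35 kΩ.
Loaded-divider output: V_out = 11.5 × 0.4107 = 4.723 mV.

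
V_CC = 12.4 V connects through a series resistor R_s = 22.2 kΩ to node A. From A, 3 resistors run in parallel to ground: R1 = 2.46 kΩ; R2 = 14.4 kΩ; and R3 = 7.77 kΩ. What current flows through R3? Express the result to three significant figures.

Equivalent of the parallel group: R_p = 1.654 kΩ.
V_A = 12.4 × 1.654/23.85 = 0.8597 V.
I(R3) = V_A / R3 = 0.8597/7.77 = 0.1106 mA.
(Check via current divider: I_total = 0.5198 mA; share G_k/ΣG = 0.2129 → same result.)

I ≈ 0.111 mA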